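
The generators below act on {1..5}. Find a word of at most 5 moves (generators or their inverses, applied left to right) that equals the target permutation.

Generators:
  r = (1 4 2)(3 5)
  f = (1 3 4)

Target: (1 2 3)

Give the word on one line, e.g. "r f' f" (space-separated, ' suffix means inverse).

r r f'

  after r: (1 4 2)(3 5)
  after r: (1 2 4)
  after f': (1 2 3)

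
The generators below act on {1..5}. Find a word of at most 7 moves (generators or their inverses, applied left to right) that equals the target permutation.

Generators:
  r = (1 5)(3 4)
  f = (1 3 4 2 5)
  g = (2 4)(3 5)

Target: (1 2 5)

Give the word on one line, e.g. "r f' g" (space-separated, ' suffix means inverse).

  after f': (1 5 2 4 3)
  after r': (2 3 5)
  after f: (1 3)(2 4)
  after r: (1 4 2 3 5)
  after g: (1 2 5)

f' r' f r g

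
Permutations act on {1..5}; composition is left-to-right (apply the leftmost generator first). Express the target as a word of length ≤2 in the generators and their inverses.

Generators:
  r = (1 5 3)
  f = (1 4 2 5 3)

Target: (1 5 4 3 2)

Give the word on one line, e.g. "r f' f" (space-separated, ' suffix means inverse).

  after f': (1 3 5 2 4)
  after f': (1 5 4 3 2)

f' f'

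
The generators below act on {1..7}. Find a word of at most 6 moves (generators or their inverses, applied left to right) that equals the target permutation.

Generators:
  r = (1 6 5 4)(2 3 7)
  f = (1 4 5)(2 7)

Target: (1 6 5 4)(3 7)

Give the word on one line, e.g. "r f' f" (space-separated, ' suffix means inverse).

f' f' f' r

  after f': (1 5 4)(2 7)
  after f': (1 4 5)
  after f': (2 7)
  after r: (1 6 5 4)(3 7)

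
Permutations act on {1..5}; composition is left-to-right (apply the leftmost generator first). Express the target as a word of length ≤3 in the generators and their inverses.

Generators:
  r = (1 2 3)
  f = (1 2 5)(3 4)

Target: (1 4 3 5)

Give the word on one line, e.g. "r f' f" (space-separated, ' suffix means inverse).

r r f

  after r: (1 2 3)
  after r: (1 3 2)
  after f: (1 4 3 5)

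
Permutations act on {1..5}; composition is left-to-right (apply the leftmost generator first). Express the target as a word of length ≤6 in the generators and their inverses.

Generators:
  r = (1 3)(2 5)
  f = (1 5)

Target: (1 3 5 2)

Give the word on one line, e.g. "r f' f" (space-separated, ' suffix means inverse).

  after r': (1 3)(2 5)
  after f: (1 3 5 2)
  after r': (2 3)
  after r': (1 3 5 2)

r' f r' r'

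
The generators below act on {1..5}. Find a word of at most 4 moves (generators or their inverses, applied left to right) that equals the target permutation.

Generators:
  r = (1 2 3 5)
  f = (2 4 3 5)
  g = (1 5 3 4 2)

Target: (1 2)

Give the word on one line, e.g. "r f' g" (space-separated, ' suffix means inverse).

f' g'

  after f': (2 5 3 4)
  after g': (1 2)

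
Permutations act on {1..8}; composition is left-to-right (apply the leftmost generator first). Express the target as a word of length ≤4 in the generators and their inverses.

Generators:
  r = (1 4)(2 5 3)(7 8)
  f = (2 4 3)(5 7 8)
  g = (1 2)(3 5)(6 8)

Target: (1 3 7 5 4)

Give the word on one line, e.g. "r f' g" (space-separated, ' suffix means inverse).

r' f

  after r': (1 4)(2 3 5)(7 8)
  after f: (1 3 7 5 4)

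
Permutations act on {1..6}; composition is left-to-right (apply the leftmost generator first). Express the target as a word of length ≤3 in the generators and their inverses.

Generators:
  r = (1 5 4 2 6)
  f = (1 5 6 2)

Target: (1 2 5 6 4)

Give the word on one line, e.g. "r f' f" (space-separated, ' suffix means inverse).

  after f: (1 5 6 2)
  after r': (2 6 4 5)
  after f': (1 2 5 6 4)

f r' f'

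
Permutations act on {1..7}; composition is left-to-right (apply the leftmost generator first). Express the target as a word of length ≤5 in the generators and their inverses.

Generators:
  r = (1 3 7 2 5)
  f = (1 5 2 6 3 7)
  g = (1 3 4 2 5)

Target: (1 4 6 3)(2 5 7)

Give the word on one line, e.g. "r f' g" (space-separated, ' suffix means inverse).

  after r: (1 3 7 2 5)
  after g: (1 4 2)(3 7 5)
  after f: (1 4 6 3)(2 5 7)

r g f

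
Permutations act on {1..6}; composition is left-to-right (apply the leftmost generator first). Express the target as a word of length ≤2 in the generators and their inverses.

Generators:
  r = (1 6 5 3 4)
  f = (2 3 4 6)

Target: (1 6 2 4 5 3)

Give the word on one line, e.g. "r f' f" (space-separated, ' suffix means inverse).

  after f: (2 3 4 6)
  after r: (1 6 2 4 5 3)

f r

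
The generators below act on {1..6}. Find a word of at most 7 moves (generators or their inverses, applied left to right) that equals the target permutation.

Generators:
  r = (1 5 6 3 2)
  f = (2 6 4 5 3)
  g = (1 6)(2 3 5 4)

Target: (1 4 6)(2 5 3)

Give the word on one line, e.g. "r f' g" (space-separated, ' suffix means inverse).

f r f' g' f'

  after f: (2 6 4 5 3)
  after r: (1 5 2 3)(4 6)
  after f': (1 4 2 5 3)
  after g': (1 5 2 3 6)
  after f': (1 4 6)(2 5 3)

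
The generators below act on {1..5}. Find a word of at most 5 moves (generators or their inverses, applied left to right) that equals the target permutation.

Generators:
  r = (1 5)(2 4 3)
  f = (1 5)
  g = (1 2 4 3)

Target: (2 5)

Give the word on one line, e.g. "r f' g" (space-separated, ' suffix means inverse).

r' g f

  after r': (1 5)(2 3 4)
  after g: (1 5 2)
  after f: (2 5)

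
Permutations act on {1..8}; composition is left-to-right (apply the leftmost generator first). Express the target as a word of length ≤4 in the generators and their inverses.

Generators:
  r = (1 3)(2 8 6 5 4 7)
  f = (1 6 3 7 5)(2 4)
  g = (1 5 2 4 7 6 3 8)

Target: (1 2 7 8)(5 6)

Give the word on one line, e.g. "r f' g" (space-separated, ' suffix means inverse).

f' g

  after f': (1 5 7 3 6)(2 4)
  after g: (1 2 7 8)(5 6)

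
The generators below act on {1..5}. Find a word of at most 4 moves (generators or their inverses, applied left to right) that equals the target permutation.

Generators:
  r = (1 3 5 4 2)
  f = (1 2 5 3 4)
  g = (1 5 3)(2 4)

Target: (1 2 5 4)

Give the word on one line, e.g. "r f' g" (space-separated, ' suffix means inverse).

f' g

  after f': (1 4 3 5 2)
  after g: (1 2 5 4)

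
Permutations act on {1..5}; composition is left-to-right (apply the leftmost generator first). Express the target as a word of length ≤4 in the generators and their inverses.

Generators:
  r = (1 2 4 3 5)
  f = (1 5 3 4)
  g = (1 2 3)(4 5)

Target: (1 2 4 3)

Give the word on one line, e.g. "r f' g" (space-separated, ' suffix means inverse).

  after r': (1 5 3 4 2)
  after r': (1 3 2 5 4)
  after f: (1 4 5)(2 3)
  after r': (1 2 4 3)

r' r' f r'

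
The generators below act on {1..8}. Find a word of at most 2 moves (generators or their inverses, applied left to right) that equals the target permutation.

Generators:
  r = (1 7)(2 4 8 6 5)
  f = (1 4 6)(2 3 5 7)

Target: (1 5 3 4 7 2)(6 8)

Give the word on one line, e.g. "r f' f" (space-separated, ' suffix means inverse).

  after f': (1 6 4)(2 7 5 3)
  after r: (1 5 3 4 7 2)(6 8)

f' r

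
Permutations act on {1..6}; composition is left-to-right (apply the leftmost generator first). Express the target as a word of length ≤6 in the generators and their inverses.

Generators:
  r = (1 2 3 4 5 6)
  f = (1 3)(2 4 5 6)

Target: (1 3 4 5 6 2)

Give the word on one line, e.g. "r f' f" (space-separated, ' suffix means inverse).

  after r': (1 6 5 4 3 2)
  after f': (1 5 2 3 6 4)
  after r': (1 4 6 3 5)
  after r': (1 3 4 5 6 2)

r' f' r' r'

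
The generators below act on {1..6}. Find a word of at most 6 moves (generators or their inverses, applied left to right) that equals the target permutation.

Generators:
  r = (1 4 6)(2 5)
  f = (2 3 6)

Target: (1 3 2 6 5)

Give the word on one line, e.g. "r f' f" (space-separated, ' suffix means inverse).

  after f': (2 6 3)
  after r': (1 6 3 5 2 4)
  after f': (1 3 5 6 2 4)
  after r: (1 3 2 6 5)

f' r' f' r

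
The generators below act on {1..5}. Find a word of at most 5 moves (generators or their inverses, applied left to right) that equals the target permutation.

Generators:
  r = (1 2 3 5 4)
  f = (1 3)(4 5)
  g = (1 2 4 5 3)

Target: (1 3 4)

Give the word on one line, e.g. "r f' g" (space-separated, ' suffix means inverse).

r' r' f r g'

  after r': (1 4 5 3 2)
  after r': (1 5 2 4 3)
  after f: (1 4)(2 5)
  after r: (2 4)(3 5)
  after g': (1 3 4)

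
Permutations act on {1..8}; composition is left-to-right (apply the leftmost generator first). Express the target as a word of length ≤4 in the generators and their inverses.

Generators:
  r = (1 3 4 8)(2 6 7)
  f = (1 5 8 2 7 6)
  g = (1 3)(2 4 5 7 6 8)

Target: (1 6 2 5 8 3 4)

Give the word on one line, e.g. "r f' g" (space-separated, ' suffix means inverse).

g' f g' f'

  after g': (1 3)(2 8 6 7 5 4)
  after f: (1 3 5 4 7 8)
  after g': (2 8 3 4 5)(6 7)
  after f': (1 6 2 5 8 3 4)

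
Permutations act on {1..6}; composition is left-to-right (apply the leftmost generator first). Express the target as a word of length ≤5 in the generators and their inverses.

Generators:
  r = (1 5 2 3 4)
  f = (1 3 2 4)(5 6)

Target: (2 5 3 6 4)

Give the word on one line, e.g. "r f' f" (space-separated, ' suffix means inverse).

  after r': (1 4 3 2 5)
  after r': (1 3 5 4 2)
  after f: (1 2 3 6 5)
  after r': (1 5 4 3 6)
  after r': (2 5 3 6 4)

r' r' f r' r'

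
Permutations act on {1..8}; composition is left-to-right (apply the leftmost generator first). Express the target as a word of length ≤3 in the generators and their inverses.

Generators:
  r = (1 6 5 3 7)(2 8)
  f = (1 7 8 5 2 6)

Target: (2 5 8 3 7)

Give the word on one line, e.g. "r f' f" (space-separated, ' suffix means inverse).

f r

  after f: (1 7 8 5 2 6)
  after r: (2 5 8 3 7)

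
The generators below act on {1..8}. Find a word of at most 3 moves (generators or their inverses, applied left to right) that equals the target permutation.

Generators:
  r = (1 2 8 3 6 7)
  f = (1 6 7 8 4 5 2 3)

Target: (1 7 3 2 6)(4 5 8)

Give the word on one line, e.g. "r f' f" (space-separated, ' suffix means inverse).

f r

  after f: (1 6 7 8 4 5 2 3)
  after r: (1 7 3 2 6)(4 5 8)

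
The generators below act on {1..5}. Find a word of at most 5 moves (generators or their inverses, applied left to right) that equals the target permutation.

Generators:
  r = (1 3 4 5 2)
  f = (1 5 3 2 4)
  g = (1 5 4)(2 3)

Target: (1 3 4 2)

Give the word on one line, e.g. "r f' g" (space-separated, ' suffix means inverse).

  after r': (1 2 5 4 3)
  after g': (1 3 4 2)
  after f: (1 2 5 3)
  after r': (1 5)(2 4 3)
  after f: (1 3 4 2)

r' g' f r' f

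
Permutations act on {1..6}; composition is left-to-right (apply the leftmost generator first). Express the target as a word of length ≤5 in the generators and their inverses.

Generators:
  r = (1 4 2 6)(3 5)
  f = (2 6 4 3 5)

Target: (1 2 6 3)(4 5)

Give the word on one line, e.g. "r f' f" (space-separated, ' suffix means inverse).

f f r' r'

  after f: (2 6 4 3 5)
  after f: (2 4 5 6 3)
  after r': (1 6 5 2)(3 4)
  after r': (1 2 6 3)(4 5)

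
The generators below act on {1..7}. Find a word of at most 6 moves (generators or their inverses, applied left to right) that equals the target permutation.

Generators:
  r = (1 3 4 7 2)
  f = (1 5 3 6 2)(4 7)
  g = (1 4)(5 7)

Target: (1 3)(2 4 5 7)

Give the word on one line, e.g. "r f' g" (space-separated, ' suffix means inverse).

r g' g' g'

  after r: (1 3 4 7 2)
  after g': (1 3)(2 4 5 7)
  after g': (1 3 4 7 2)
  after g': (1 3)(2 4 5 7)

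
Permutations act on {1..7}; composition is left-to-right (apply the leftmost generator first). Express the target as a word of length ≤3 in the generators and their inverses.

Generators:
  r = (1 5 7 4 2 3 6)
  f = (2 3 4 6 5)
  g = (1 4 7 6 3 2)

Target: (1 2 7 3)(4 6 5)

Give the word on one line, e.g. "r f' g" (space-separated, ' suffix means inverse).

  after g': (1 2 3 6 7 4)
  after f: (1 3 5 2 4)(6 7)
  after r': (1 2 7 3)(4 6 5)

g' f r'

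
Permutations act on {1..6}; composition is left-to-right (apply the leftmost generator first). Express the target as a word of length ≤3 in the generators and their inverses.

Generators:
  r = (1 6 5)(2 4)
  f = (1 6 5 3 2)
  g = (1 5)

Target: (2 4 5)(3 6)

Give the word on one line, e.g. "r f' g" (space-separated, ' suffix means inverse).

r' f' f'

  after r': (1 5 6)(2 4)
  after f': (1 6 2 4 3 5)
  after f': (2 4 5)(3 6)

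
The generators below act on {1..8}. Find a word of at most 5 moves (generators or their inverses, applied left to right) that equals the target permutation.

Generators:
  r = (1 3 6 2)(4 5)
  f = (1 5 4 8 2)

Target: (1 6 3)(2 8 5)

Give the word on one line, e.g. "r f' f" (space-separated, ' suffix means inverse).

  after f': (1 2 8 4 5)
  after r: (2 8 5 3 6)
  after r: (1 3 2 8 4 5 6)
  after r: (1 6 3)(2 8 5)

f' r r r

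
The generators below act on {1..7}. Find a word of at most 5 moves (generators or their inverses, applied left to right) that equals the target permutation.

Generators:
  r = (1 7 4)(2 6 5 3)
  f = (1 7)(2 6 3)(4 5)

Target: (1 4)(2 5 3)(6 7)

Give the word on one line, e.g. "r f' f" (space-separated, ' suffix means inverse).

r f r'

  after r: (1 7 4)(2 6 5 3)
  after f: (2 3 6 4 7 5)
  after r': (1 4)(2 5 3)(6 7)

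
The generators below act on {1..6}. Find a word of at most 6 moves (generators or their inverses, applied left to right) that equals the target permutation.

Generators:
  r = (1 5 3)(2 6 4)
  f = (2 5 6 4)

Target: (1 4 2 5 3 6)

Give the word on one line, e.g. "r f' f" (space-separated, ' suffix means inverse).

r' f r' f' f'

  after r': (1 3 5)(2 4 6)
  after f: (1 3 6 5)
  after r': (1 5 3 2 4 6)
  after f': (1 2 6)(3 4 5)
  after f': (1 4 2 5 3 6)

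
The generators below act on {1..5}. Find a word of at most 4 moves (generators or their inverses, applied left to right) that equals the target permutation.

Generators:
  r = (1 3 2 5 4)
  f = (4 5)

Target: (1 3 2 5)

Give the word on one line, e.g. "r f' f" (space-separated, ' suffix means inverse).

  after f: (4 5)
  after r: (1 3 2 5)

f r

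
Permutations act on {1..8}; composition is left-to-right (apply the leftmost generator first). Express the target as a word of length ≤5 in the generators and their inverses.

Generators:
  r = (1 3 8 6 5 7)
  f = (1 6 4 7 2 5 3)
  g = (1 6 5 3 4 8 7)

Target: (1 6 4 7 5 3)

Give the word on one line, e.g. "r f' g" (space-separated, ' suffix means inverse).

g' r g

  after g': (1 7 8 4 3 5 6)
  after r: (3 7 6)(4 8)
  after g: (1 6 4 7 5 3)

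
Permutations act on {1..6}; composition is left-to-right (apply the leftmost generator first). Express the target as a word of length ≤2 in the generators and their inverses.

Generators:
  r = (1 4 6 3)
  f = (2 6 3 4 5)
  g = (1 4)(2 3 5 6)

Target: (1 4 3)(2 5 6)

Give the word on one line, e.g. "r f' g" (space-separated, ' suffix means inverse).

  after f: (2 6 3 4 5)
  after g': (1 4 3)(2 5 6)

f g'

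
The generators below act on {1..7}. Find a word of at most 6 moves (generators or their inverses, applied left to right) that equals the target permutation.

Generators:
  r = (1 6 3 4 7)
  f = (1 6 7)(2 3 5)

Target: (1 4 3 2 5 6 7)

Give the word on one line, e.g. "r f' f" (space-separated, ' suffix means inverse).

f' r' f' f' f'

  after f': (1 7 6)(2 5 3)
  after r': (1 4 3 2 5 6 7)
  after f': (1 4 2 3 5)
  after f': (1 4 5 7 6)
  after f': (1 4 3 2 5 6 7)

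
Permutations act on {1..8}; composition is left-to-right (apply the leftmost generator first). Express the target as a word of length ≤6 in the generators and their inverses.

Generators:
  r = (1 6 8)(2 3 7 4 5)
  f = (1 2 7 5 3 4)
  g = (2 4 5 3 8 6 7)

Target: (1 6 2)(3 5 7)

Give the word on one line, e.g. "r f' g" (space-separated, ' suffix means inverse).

f r r g' f

  after f: (1 2 7 5 3 4)
  after r: (1 3 5 7 2 4 6 8)
  after r: (1 7 3 2 5 4 8 6)
  after g': (1 6)(2 4 3 7 5)
  after f: (1 6 2)(3 5 7)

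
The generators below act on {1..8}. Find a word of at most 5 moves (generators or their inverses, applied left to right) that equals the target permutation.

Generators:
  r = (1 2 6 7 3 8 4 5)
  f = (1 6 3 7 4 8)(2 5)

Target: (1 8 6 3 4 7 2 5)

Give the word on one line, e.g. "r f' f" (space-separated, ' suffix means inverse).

  after r: (1 2 6 7 3 8 4 5)
  after r: (1 6 3 4)(2 7 8 5)
  after f: (1 3 8 2 4 6 7)
  after r: (1 8 6 3 4 7 2 5)

r r f r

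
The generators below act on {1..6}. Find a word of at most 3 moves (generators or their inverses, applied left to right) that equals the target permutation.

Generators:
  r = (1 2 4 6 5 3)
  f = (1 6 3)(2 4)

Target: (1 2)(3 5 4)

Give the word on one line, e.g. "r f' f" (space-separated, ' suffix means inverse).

f r' r'

  after f: (1 6 3)(2 4)
  after r': (1 4)(5 6)
  after r': (1 2)(3 5 4)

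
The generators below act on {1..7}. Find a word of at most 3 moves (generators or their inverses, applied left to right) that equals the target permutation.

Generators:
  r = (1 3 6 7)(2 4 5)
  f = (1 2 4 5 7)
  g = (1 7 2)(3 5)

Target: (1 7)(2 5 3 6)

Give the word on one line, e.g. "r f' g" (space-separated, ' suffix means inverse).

  after f': (1 7 5 4 2)
  after r: (2 3 6 7)
  after g: (1 7)(2 5 3 6)

f' r g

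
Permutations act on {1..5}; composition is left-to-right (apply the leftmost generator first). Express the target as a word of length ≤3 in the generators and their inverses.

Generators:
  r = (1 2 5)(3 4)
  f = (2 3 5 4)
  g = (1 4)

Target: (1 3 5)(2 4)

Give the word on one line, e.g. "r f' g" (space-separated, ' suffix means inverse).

r' f' g

  after r': (1 5 2)(3 4)
  after f': (1 3 5 4 2)
  after g: (1 3 5)(2 4)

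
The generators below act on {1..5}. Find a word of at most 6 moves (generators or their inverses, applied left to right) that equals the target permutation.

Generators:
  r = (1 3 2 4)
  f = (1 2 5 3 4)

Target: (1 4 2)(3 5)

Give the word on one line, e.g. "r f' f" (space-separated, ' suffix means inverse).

f' f' r' f'

  after f': (1 4 3 5 2)
  after f': (1 3 2 4 5)
  after r': (4 5)
  after f': (1 4 2)(3 5)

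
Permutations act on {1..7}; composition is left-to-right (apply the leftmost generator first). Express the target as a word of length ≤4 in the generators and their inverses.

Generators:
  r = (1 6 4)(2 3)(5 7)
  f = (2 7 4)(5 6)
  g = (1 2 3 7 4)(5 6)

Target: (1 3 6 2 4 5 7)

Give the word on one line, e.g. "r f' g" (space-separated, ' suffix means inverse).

g r f'

  after g: (1 2 3 7 4)(5 6)
  after r: (1 3 5 4 6 7)
  after f': (1 3 6 2 4 5 7)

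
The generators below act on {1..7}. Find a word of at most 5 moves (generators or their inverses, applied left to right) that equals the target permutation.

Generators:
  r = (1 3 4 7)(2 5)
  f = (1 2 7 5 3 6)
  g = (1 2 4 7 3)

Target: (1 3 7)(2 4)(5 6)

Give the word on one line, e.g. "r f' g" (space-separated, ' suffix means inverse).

r f' f' g

  after r: (1 3 4 7)(2 5)
  after f': (1 5)(2 7 6 3 4)
  after f': (1 7 3 4)(5 6)
  after g: (1 3 7)(2 4)(5 6)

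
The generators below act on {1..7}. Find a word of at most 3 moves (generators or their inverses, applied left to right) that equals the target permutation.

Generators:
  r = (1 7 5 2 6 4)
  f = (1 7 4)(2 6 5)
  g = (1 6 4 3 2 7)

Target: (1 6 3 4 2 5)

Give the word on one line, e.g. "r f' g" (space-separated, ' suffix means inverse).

f' g'

  after f': (1 4 7)(2 5 6)
  after g': (1 6 3 4 2 5)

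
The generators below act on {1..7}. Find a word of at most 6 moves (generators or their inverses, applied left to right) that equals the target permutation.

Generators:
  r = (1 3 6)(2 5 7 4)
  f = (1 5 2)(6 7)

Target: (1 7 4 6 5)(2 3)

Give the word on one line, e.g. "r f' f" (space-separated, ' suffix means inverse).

  after f': (1 2 5)(6 7)
  after r: (1 5 3 6 4 2 7)
  after f: (1 2 6 4)(3 7 5)
  after r: (1 5 6 2)(3 4)
  after r: (1 7 4 6 5)(2 3)

f' r f r r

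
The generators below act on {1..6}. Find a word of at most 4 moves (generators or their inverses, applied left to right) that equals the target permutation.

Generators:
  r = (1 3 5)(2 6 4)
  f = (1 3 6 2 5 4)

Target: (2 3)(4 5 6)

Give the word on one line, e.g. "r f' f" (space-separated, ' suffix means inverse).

f r'

  after f: (1 3 6 2 5 4)
  after r': (2 3)(4 5 6)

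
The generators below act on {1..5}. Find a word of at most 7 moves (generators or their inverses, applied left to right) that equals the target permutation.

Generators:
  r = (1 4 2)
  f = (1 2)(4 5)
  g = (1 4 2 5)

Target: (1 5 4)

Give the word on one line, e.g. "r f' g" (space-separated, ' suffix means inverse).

r g g f f

  after r: (1 4 2)
  after g: (1 2 4 5)
  after g: (1 5 4)
  after f: (1 4 2)
  after f: (1 5 4)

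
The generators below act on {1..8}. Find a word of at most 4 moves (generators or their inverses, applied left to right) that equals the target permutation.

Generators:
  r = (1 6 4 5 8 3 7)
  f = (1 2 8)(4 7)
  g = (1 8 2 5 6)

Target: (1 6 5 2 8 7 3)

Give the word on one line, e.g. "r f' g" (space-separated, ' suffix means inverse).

r g r

  after r: (1 6 4 5 8 3 7)
  after g: (2 5)(3 7 8)(4 6)
  after r: (1 6 5 2 8 7 3)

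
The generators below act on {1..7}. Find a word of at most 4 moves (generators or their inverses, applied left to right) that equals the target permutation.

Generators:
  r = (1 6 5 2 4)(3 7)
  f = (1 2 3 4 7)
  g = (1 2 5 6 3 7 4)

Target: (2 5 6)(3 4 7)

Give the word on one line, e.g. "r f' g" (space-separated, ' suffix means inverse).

g f'

  after g: (1 2 5 6 3 7 4)
  after f': (2 5 6)(3 4 7)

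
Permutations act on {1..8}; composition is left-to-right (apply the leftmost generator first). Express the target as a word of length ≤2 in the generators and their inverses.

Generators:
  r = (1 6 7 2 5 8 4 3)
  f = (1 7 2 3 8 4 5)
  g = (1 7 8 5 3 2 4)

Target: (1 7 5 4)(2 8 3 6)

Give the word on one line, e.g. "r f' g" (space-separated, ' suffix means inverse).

r r

  after r: (1 6 7 2 5 8 4 3)
  after r: (1 7 5 4)(2 8 3 6)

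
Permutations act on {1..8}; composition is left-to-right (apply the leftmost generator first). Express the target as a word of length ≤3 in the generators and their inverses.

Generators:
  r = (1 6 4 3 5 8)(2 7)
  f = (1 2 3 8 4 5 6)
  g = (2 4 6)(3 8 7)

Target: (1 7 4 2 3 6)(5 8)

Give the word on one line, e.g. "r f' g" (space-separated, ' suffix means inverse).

  after r': (1 8 5 3 4 6)(2 7)
  after g: (1 7 4 2 3 6)(5 8)

r' g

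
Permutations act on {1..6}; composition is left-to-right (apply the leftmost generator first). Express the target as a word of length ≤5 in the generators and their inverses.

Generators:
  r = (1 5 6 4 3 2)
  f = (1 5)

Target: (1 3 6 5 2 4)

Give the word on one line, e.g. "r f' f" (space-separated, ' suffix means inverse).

r' r' f

  after r': (1 2 3 4 6 5)
  after r': (1 3 6)(2 4 5)
  after f: (1 3 6 5 2 4)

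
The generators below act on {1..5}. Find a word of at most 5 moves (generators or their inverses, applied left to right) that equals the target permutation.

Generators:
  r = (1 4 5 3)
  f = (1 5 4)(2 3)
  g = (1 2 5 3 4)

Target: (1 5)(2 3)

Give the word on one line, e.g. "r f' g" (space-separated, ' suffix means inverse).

  after f: (1 5 4)(2 3)
  after g': (1 2 5 3)
  after f: (1 3 5 2 4)
  after g': (1 5)(2 3)

f g' f g'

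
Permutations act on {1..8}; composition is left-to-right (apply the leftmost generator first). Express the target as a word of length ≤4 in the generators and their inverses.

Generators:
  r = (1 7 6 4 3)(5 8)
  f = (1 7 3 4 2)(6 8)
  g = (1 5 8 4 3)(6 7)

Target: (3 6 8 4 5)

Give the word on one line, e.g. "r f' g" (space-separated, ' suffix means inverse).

  after r: (1 7 6 4 3)(5 8)
  after g': (1 6 8)
  after g': (1 7 6 5)(3 4 8)
  after r': (3 6 8 4 5)

r g' g' r'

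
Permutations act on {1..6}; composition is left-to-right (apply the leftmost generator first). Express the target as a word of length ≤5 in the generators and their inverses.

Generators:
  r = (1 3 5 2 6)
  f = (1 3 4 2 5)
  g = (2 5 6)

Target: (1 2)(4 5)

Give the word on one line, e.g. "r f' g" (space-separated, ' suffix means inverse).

g' f' r

  after g': (2 6 5)
  after f': (1 5 4 3)(2 6)
  after r: (1 2)(4 5)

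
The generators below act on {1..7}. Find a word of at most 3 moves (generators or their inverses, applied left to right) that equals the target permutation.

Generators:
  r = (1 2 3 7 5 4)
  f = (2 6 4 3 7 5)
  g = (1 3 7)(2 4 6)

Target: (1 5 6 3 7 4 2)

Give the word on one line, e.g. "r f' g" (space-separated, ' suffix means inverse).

f g' r

  after f: (2 6 4 3 7 5)
  after g': (1 7 5 6 2 4)
  after r: (1 5 6 3 7 4 2)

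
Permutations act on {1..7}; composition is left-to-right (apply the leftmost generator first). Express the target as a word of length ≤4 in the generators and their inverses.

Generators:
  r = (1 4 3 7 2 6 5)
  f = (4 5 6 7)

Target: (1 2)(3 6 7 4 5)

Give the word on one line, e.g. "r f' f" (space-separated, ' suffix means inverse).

r' f r'

  after r': (1 5 6 2 7 3 4)
  after f: (1 6 2 4)(3 5 7)
  after r': (1 2)(3 6 7 4 5)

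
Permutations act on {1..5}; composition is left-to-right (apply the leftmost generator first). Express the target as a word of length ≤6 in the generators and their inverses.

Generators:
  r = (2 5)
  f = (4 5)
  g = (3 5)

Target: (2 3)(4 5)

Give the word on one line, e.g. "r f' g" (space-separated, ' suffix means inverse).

g' r g f'

  after g': (3 5)
  after r: (2 5 3)
  after g: (2 3)
  after f': (2 3)(4 5)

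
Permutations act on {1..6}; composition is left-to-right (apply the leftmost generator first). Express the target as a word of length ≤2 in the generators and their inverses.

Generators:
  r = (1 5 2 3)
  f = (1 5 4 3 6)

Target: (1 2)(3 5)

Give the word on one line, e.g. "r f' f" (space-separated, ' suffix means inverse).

r r

  after r: (1 5 2 3)
  after r: (1 2)(3 5)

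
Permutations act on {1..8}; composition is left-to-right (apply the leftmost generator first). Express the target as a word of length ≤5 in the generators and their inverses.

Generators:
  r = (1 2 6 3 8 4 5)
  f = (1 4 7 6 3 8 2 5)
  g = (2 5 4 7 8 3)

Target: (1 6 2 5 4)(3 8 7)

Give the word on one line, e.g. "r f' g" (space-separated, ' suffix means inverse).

r g' r' g

  after r: (1 2 6 3 8 4 5)
  after g': (1 3 7 4 2 6 8 5)
  after r': (1 6 3 7 8 4)
  after g: (1 6 2 5 4)(3 8 7)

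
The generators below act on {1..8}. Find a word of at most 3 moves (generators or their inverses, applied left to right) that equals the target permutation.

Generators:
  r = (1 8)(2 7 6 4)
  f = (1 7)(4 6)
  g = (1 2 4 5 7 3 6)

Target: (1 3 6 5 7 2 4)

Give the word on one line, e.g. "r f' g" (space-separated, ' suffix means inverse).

f g

  after f: (1 7)(4 6)
  after g: (1 3 6 5 7 2 4)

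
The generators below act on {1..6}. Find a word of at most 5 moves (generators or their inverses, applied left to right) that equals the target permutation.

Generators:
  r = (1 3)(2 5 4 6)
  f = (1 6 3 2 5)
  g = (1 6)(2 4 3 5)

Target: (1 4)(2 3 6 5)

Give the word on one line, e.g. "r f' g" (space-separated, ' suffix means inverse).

  after r': (1 3)(2 6 4 5)
  after r': (2 4)(5 6)
  after r': (1 3)(2 5 4 6)
  after g': (1 4)(2 3 6 5)

r' r' r' g'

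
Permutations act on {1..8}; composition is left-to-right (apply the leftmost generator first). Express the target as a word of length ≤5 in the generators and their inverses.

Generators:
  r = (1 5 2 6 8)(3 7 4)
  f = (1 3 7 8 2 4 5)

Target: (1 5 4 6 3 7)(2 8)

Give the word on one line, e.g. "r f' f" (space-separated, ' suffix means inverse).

  after f: (1 3 7 8 2 4 5)
  after r: (1 7)(2 3 4)(6 8)
  after r: (1 4 6)(2 7 5)
  after f: (1 5 4 6 3 7)(2 8)

f r r f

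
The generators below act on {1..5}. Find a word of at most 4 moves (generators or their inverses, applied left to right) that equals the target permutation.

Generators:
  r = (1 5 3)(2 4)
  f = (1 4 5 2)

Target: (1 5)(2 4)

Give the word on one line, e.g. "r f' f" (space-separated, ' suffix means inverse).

  after f': (1 2 5 4)
  after f': (1 5)(2 4)

f' f'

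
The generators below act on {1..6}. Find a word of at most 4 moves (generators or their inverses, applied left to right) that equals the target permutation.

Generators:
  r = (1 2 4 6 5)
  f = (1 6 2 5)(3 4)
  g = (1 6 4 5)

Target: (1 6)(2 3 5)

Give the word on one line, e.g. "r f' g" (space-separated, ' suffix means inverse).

  after r: (1 2 4 6 5)
  after f: (1 5 6)(2 3 4)
  after g': (1 4 2 3 6 5)
  after r: (1 6)(2 3 5)

r f g' r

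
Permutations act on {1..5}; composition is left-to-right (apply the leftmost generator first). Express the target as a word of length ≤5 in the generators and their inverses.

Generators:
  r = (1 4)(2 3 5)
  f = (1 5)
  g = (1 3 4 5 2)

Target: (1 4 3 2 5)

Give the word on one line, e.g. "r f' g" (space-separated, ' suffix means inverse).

  after f: (1 5)
  after g: (1 2)(3 4 5)
  after g: (2 3 5 4)
  after r: (1 4 3 2 5)

f g g r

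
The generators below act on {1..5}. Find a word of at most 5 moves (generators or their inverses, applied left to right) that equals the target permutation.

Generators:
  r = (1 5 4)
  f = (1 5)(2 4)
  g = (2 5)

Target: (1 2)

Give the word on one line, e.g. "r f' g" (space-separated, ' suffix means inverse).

  after g: (2 5)
  after f: (1 5 4 2)
  after r': (2 4)
  after r': (1 4 2 5)
  after f: (1 2)

g f r' r' f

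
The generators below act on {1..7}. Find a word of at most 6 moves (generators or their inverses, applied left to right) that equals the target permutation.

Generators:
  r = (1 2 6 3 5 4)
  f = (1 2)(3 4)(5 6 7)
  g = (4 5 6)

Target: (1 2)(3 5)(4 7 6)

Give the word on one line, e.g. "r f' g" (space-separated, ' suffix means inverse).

  after g: (4 5 6)
  after g: (4 6 5)
  after f: (1 2)(3 4 7 5)
  after g': (1 2)(3 6 5)(4 7)
  after g': (1 2)(3 5)(4 7 6)

g g f g' g'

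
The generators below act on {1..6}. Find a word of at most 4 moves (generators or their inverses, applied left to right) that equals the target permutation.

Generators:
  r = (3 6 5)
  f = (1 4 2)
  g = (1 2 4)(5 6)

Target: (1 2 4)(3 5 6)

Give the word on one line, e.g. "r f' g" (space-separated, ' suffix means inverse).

g' g' r'

  after g': (1 4 2)(5 6)
  after g': (1 2 4)
  after r': (1 2 4)(3 5 6)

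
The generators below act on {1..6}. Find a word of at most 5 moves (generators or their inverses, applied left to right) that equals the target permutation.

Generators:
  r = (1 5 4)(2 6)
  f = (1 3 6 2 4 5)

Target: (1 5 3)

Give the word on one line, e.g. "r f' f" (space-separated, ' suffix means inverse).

f' r' r' f

  after f': (1 5 4 2 6 3)
  after r': (3 4 6)
  after r': (1 4 2 6 3 5)
  after f: (1 5 3)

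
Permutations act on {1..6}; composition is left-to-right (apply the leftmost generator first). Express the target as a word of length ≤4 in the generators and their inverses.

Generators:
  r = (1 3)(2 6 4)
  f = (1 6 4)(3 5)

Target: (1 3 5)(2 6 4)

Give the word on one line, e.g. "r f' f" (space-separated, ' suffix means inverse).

f f f r

  after f: (1 6 4)(3 5)
  after f: (1 4 6)
  after f: (3 5)
  after r: (1 3 5)(2 6 4)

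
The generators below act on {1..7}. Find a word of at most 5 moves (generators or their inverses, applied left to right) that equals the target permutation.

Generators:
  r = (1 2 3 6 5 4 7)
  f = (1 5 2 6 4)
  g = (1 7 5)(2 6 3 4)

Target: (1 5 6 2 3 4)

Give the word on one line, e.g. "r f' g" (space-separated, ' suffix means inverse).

f g' g' g'

  after f: (1 5 2 6 4)
  after g': (1 7)(3 6)(4 5)
  after g': (2 4 7 5 3)
  after g': (1 5 6 2 3 4)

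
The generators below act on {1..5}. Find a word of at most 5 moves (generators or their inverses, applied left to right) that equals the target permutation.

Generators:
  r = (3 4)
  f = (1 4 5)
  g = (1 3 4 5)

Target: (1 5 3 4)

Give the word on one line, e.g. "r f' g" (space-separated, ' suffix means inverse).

  after g: (1 3 4 5)
  after r: (1 4 5)
  after g: (1 5 3 4)

g r g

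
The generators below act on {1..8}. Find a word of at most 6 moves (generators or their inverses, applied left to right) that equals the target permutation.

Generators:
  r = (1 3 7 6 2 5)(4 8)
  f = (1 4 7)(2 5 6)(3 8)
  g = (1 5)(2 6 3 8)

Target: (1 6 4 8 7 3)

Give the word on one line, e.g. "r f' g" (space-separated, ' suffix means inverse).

r r r f g

  after r: (1 3 7 6 2 5)(4 8)
  after r: (1 7 2)(3 6 5)
  after r: (1 6)(2 3)(4 8)(5 7)
  after f: (1 2 8 7 6 4 3 5)
  after g: (1 6 4 8 7 3)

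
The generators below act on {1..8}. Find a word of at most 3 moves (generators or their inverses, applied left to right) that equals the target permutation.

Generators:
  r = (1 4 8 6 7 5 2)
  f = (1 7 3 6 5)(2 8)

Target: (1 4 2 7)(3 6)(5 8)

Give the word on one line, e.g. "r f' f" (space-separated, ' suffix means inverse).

  after r: (1 4 8 6 7 5 2)
  after f: (1 4 2 7)(3 6)(5 8)

r f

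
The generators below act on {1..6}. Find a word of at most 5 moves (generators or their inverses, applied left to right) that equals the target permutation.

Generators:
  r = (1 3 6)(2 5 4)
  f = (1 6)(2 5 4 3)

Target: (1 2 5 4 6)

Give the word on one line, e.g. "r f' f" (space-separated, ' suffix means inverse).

  after f: (1 6)(2 5 4 3)
  after r: (2 4 6 3 5)
  after r: (1 3 4)
  after f: (1 2 5 4 6)

f r r f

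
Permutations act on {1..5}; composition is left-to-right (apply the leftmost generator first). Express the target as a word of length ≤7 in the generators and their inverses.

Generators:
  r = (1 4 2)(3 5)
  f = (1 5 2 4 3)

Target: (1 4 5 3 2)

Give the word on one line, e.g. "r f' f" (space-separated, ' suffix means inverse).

  after f: (1 5 2 4 3)
  after r': (1 3 2)(4 5)
  after f': (1 4)(2 3 5)
  after f': (1 2 4 3)
  after r': (1 4 5 3 2)

f r' f' f' r'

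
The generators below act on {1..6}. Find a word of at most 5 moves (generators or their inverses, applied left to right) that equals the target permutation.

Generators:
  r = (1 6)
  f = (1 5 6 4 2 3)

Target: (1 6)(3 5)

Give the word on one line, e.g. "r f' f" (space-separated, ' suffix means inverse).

  after f: (1 5 6 4 2 3)
  after r: (1 5)(2 3 6 4)
  after f': (3 5)
  after r: (1 6)(3 5)

f r f' r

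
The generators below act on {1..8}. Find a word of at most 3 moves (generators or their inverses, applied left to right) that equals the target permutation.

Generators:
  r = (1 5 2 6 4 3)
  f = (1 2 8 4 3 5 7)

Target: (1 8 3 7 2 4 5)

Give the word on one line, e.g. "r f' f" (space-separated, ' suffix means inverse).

f f

  after f: (1 2 8 4 3 5 7)
  after f: (1 8 3 7 2 4 5)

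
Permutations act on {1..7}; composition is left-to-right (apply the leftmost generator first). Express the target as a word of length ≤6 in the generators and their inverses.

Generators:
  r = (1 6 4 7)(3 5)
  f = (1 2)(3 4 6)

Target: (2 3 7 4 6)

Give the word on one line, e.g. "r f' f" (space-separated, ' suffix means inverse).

  after f': (1 2)(3 6 4)
  after r: (1 2 6 7)(3 4 5)
  after r: (1 2 4 3 7 6)
  after f': (2 3 7 4 6)

f' r r f'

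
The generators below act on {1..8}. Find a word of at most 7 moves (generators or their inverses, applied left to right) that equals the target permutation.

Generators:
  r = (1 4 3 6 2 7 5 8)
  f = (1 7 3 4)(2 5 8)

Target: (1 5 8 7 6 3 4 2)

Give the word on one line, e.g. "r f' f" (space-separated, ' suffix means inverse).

  after f: (1 7 3 4)(2 5 8)
  after f: (1 3)(2 8 5)(4 7)
  after r: (1 6 2)(3 4 5 7)
  after r: (1 2 4 8)(6 7)
  after f: (1 5 8 7 6 3 4 2)

f f r r f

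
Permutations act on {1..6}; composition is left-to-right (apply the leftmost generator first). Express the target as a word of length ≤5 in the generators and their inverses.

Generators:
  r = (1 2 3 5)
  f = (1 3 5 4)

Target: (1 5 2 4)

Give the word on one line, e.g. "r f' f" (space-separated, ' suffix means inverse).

  after r': (1 5 3 2)
  after f': (1 3 2 4 5)
  after r: (1 5 2 4)

r' f' r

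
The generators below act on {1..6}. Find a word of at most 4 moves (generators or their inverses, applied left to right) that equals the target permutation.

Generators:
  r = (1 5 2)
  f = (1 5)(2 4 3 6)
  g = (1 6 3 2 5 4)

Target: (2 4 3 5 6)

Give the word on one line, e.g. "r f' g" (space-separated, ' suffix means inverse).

  after f': (1 5)(2 6 3 4)
  after f': (2 3)(4 6)
  after r: (1 5 2 3)(4 6)
  after f': (2 4 3 5 6)

f' f' r f'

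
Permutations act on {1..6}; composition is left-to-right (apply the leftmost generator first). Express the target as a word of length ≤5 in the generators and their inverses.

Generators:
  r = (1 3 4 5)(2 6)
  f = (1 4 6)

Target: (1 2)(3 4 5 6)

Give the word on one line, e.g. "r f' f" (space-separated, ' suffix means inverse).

  after f': (1 6 4)
  after r: (1 2 6 5)(3 4)
  after r: (1 6)(3 5)
  after r: (1 2 6 3)(4 5)
  after f: (1 2)(3 4 5 6)

f' r r r f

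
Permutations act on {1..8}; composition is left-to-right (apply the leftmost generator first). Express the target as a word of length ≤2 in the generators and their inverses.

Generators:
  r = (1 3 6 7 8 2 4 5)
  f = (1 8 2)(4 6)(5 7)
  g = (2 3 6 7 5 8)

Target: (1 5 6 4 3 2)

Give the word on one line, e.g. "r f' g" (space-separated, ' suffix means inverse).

f g'

  after f: (1 8 2)(4 6)(5 7)
  after g': (1 5 6 4 3 2)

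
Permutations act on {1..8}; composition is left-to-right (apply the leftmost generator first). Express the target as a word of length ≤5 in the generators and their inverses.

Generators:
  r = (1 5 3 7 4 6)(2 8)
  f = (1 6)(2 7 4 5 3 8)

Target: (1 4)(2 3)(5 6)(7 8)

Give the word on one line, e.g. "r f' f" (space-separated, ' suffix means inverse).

f r' r' f

  after f: (1 6)(2 7 4 5 3 8)
  after r': (1 4)(2 3)
  after r': (1 7 3 8 2 5)(4 6)
  after f: (1 4)(2 3)(5 6)(7 8)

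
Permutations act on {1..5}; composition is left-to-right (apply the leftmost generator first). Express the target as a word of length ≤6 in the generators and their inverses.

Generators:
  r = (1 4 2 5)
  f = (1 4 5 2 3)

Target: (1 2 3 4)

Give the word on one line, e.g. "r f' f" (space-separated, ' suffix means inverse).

r r f' r'

  after r: (1 4 2 5)
  after r: (1 2)(4 5)
  after f': (1 5)(2 3)
  after r': (1 2 3 4)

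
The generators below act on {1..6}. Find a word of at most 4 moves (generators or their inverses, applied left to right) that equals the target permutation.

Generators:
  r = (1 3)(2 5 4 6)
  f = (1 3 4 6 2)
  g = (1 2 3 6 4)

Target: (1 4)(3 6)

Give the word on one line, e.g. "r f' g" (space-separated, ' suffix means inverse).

  after g': (1 4 6 3 2)
  after g': (1 6 2 4 3)
  after g': (1 3 4 2 6)
  after f: (1 4)(3 6)

g' g' g' f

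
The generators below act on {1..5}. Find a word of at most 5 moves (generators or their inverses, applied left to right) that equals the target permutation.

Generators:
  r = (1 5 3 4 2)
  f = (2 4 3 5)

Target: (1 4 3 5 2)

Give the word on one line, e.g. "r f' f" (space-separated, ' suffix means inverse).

r f' f'

  after r: (1 5 3 4 2)
  after f': (1 3 2)(4 5)
  after f': (1 4 3 5 2)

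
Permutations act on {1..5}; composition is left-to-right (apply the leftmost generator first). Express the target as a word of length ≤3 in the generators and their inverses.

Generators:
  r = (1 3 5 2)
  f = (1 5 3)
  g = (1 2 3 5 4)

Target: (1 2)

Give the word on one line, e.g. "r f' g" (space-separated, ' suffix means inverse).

r' f f

  after r': (1 2 5 3)
  after f: (1 2 3 5)
  after f: (1 2)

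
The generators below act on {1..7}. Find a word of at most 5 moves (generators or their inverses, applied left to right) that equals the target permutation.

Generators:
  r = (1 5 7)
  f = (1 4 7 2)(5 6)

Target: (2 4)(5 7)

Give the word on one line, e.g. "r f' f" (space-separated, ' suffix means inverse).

  after f': (1 2 7 4)(5 6)
  after f': (1 7)(2 4)
  after r: (2 4)(5 7)

f' f' r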